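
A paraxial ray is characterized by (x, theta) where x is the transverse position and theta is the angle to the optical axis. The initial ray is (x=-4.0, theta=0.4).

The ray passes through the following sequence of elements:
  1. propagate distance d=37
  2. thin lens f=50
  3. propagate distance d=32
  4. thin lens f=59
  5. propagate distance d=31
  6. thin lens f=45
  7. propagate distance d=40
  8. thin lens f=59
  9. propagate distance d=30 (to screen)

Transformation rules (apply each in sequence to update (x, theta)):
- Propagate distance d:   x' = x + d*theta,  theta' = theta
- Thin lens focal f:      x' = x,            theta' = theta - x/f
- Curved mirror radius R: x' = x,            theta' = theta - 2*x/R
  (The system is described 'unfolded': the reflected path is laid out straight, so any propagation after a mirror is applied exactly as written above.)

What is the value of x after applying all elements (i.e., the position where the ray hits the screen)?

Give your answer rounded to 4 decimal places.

Initial: x=-4.0000 theta=0.4000
After 1 (propagate distance d=37): x=10.8000 theta=0.4000
After 2 (thin lens f=50): x=10.8000 theta=0.1840
After 3 (propagate distance d=32): x=16.6880 theta=0.1840
After 4 (thin lens f=59): x=16.6880 theta=-729/7375 (≈-0.0988)
After 5 (propagate distance d=31): x=4019/295 (≈13.6237) theta=-729/7375 (≈-0.0988)
After 6 (thin lens f=45): x=4019/295 (≈13.6237) theta=-26656/66375 (≈-0.4016)
After 7 (propagate distance d=40): x=-32393/13275 (≈-2.4402) theta=-26656/66375 (≈-0.4016)
After 8 (thin lens f=59): x=-32393/13275 (≈-2.4402) theta=-1410739/3916125 (≈-0.3602)
After 9 (propagate distance d=30 (to screen)): x=-10375621/783225 (≈-13.2473) theta=-1410739/3916125 (≈-0.3602)
Rounded to 4 decimal places: x = -13.2473

Answer: -13.2473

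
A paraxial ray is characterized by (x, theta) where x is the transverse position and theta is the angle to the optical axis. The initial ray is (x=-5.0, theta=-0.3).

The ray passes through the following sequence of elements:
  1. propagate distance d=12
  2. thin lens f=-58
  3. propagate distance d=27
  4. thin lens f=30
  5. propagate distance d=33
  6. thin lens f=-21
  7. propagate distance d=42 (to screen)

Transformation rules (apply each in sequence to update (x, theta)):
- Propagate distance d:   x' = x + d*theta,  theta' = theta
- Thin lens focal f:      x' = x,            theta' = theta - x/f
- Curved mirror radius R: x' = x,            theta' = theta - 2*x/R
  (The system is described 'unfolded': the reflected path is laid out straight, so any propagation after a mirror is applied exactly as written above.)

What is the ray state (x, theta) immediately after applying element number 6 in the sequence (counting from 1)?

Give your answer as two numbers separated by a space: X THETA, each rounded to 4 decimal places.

Answer: -12.7228 -0.3640

Derivation:
Initial: x=-5.0000 theta=-0.3000
After 1 (propagate distance d=12): x=-8.6000 theta=-0.3000
After 2 (thin lens f=-58): x=-8.6000 theta=-13/29 (≈-0.4483)
After 3 (propagate distance d=27): x=-3002/145 (≈-20.7034) theta=-13/29 (≈-0.4483)
After 4 (thin lens f=30): x=-3002/145 (≈-20.7034) theta=526/2175 (≈0.2418)
After 5 (propagate distance d=33): x=-9224/725 (≈-12.7228) theta=526/2175 (≈0.2418)
After 6 (thin lens f=-21): x=-9224/725 (≈-12.7228) theta=-5542/15225 (≈-0.3640)
Rounded to 4 decimal places: x = -12.7228, theta = -0.3640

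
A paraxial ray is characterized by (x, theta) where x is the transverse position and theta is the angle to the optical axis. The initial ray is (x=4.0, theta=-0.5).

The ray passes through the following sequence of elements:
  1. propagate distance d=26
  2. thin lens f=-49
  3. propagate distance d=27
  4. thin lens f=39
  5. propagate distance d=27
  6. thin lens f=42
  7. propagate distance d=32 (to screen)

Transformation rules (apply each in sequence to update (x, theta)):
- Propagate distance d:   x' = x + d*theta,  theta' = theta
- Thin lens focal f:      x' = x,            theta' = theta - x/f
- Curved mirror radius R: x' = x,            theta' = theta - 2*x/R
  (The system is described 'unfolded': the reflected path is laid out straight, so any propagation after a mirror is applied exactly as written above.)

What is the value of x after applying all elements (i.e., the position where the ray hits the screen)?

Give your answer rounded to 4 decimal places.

Answer: -5.7536

Derivation:
Initial: x=4.0000 theta=-0.5000
After 1 (propagate distance d=26): x=-9.0000 theta=-0.5000
After 2 (thin lens f=-49): x=-9.0000 theta=-67/98 (≈-0.6837)
After 3 (propagate distance d=27): x=-2691/98 (≈-27.4592) theta=-67/98 (≈-0.6837)
After 4 (thin lens f=39): x=-2691/98 (≈-27.4592) theta=1/49 (≈0.0204)
After 5 (propagate distance d=27): x=-2637/98 (≈-26.9082) theta=1/49 (≈0.0204)
After 6 (thin lens f=42): x=-2637/98 (≈-26.9082) theta=907/1372 (≈0.6611)
After 7 (propagate distance d=32 (to screen)): x=-3947/686 (≈-5.7536) theta=907/1372 (≈0.6611)
Rounded to 4 decimal places: x = -5.7536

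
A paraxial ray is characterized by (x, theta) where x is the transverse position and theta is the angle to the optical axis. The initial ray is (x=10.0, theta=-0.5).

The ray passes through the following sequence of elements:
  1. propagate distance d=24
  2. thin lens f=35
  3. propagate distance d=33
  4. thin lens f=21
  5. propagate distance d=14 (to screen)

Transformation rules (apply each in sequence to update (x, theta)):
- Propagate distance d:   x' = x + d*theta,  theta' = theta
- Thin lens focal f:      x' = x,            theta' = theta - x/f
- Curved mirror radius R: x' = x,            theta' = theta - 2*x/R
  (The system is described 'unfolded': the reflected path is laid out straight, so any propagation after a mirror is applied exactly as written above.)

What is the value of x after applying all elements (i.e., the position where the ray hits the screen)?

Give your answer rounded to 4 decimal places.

Initial: x=10.0000 theta=-0.5000
After 1 (propagate distance d=24): x=-2.0000 theta=-0.5000
After 2 (thin lens f=35): x=-2.0000 theta=-31/70 (≈-0.4429)
After 3 (propagate distance d=33): x=-1163/70 (≈-16.6143) theta=-31/70 (≈-0.4429)
After 4 (thin lens f=21): x=-1163/70 (≈-16.6143) theta=256/735 (≈0.3483)
After 5 (propagate distance d=14 (to screen)): x=-493/42 (≈-11.7381) theta=256/735 (≈0.3483)
Rounded to 4 decimal places: x = -11.7381

Answer: -11.7381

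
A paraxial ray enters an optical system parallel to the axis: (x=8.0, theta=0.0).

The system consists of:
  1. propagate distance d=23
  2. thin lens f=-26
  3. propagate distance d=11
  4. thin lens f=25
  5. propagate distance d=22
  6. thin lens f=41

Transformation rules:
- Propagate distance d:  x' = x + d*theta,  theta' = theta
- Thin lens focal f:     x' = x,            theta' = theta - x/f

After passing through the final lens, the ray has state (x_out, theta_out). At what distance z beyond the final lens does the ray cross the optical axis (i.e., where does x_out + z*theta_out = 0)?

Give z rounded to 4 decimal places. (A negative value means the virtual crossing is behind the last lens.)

Answer: 23.5048

Derivation:
Initial: x=8.0000 theta=0.0000
After 1 (propagate distance d=23): x=8.0000 theta=0.0000
After 2 (thin lens f=-26): x=8.0000 theta=4/13 (≈0.3077)
After 3 (propagate distance d=11): x=148/13 (≈11.3846) theta=4/13 (≈0.3077)
After 4 (thin lens f=25): x=148/13 (≈11.3846) theta=-48/325 (≈-0.1477)
After 5 (propagate distance d=22): x=2644/325 (≈8.1354) theta=-48/325 (≈-0.1477)
After 6 (thin lens f=41): x=2644/325 (≈8.1354) theta=-4612/13325 (≈-0.3461)
z_focus = -x_out/theta_out = -(2644/325)/(-4612/13325) = 27101/1153 ≈ 23.5048
Rounded to 4 decimal places: z = 23.5048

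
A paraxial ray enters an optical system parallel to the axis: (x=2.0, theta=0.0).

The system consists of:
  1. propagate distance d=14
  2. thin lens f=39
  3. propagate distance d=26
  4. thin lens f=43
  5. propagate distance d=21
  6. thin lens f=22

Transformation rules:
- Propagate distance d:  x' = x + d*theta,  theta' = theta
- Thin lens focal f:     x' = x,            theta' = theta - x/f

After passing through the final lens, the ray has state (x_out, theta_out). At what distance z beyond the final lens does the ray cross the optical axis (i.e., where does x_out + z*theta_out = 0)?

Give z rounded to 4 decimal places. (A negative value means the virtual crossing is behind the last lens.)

Answer: -22.0715

Derivation:
Initial: x=2.0000 theta=0.0000
After 1 (propagate distance d=14): x=2.0000 theta=0.0000
After 2 (thin lens f=39): x=2.0000 theta=-2/39 (≈-0.0513)
After 3 (propagate distance d=26): x=2/3 (≈0.6667) theta=-2/39 (≈-0.0513)
After 4 (thin lens f=43): x=2/3 (≈0.6667) theta=-112/1677 (≈-0.0668)
After 5 (propagate distance d=21): x=-1234/1677 (≈-0.7358) theta=-112/1677 (≈-0.0668)
After 6 (thin lens f=22): x=-1234/1677 (≈-0.7358) theta=-205/6149 (≈-0.0333)
z_focus = -x_out/theta_out = -(-1234/1677)/(-205/6149) = -13574/615 ≈ -22.0715
Rounded to 4 decimal places: z = -22.0715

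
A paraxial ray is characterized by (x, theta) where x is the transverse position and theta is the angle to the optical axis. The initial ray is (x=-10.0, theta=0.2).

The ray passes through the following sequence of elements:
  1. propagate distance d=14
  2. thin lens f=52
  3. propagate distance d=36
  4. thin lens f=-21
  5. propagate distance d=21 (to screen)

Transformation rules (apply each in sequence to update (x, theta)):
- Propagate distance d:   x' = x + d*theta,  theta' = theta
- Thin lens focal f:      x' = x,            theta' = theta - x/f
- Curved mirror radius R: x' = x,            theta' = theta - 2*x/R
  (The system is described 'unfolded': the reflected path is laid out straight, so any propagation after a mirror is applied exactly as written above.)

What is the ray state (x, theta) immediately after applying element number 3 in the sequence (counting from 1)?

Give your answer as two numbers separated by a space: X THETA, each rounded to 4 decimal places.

Initial: x=-10.0000 theta=0.2000
After 1 (propagate distance d=14): x=-7.2000 theta=0.2000
After 2 (thin lens f=52): x=-7.2000 theta=22/65 (≈0.3385)
After 3 (propagate distance d=36): x=324/65 (≈4.9846) theta=22/65 (≈0.3385)
Rounded to 4 decimal places: x = 4.9846, theta = 0.3385

Answer: 4.9846 0.3385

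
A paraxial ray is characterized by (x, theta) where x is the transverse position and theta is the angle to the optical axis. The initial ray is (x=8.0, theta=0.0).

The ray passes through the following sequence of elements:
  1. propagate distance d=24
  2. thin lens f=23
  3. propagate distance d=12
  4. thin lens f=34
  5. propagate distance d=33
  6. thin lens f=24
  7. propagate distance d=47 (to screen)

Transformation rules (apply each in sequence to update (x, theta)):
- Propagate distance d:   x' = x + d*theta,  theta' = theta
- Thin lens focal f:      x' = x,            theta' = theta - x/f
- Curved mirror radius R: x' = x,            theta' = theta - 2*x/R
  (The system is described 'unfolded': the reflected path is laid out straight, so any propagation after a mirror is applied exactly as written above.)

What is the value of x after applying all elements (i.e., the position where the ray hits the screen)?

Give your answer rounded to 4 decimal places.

Initial: x=8.0000 theta=0.0000
After 1 (propagate distance d=24): x=8.0000 theta=0.0000
After 2 (thin lens f=23): x=8.0000 theta=-8/23 (≈-0.3478)
After 3 (propagate distance d=12): x=88/23 (≈3.8261) theta=-8/23 (≈-0.3478)
After 4 (thin lens f=34): x=88/23 (≈3.8261) theta=-180/391 (≈-0.4604)
After 5 (propagate distance d=33): x=-4444/391 (≈-11.3657) theta=-180/391 (≈-0.4604)
After 6 (thin lens f=24): x=-4444/391 (≈-11.3657) theta=31/2346 (≈0.0132)
After 7 (propagate distance d=47 (to screen)): x=-25207/2346 (≈-10.7447) theta=31/2346 (≈0.0132)
Rounded to 4 decimal places: x = -10.7447

Answer: -10.7447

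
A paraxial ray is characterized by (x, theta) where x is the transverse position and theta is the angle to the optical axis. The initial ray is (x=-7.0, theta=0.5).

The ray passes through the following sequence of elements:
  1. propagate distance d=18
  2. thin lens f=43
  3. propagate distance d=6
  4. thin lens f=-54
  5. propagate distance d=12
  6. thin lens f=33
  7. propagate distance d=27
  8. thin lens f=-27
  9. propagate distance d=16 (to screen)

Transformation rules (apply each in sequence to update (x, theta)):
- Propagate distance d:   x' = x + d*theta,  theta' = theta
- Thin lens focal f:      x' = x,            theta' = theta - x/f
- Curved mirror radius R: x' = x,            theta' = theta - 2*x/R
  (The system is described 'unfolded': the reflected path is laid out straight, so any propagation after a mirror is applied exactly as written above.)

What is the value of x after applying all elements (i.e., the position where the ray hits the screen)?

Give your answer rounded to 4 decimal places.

Initial: x=-7.0000 theta=0.5000
After 1 (propagate distance d=18): x=2.0000 theta=0.5000
After 2 (thin lens f=43): x=2.0000 theta=39/86 (≈0.4535)
After 3 (propagate distance d=6): x=203/43 (≈4.7209) theta=39/86 (≈0.4535)
After 4 (thin lens f=-54): x=203/43 (≈4.7209) theta=628/1161 (≈0.5409)
After 5 (propagate distance d=12): x=4339/387 (≈11.2119) theta=628/1161 (≈0.5409)
After 6 (thin lens f=33): x=4339/387 (≈11.2119) theta=2569/12771 (≈0.2012)
After 7 (propagate distance d=27): x=70850/4257 (≈16.6432) theta=2569/12771 (≈0.2012)
After 8 (thin lens f=-27): x=70850/4257 (≈16.6432) theta=93971/114939 (≈0.8176)
After 9 (propagate distance d=16 (to screen)): x=3416486/114939 (≈29.7243) theta=93971/114939 (≈0.8176)
Rounded to 4 decimal places: x = 29.7243

Answer: 29.7243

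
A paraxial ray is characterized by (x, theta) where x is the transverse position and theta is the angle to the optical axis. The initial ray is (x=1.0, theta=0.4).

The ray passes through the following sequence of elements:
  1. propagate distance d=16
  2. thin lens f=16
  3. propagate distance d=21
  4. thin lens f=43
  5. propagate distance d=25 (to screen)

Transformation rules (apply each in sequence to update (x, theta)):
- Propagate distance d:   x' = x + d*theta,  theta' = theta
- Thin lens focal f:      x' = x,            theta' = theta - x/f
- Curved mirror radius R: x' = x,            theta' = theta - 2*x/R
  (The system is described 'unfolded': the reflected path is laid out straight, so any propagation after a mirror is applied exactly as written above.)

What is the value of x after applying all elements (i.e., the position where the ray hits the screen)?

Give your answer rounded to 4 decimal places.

Initial: x=1.0000 theta=0.4000
After 1 (propagate distance d=16): x=7.4000 theta=0.4000
After 2 (thin lens f=16): x=7.4000 theta=-0.0625
After 3 (propagate distance d=21): x=6.0875 theta=-0.0625
After 4 (thin lens f=43): x=6.0875 theta=-351/1720 (≈-0.2041)
After 5 (propagate distance d=25 (to screen)): x=3391/3440 (≈0.9858) theta=-351/1720 (≈-0.2041)
Rounded to 4 decimal places: x = 0.9858

Answer: 0.9858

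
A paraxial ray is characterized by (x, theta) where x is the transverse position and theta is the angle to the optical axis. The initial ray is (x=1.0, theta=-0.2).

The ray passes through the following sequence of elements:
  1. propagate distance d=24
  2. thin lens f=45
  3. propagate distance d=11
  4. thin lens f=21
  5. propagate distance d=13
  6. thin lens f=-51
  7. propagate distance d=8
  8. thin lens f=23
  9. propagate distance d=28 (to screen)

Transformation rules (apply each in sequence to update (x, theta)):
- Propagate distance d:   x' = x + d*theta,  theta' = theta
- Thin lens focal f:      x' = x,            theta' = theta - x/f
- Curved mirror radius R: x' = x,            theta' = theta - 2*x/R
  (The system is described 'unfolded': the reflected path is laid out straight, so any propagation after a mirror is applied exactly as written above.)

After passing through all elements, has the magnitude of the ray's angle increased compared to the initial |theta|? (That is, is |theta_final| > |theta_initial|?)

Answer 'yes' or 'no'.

Initial: x=1.0000 theta=-0.2000
After 1 (propagate distance d=24): x=-3.8000 theta=-0.2000
After 2 (thin lens f=45): x=-3.8000 theta=-26/225 (≈-0.1156)
After 3 (propagate distance d=11): x=-1141/225 (≈-5.0711) theta=-26/225 (≈-0.1156)
After 4 (thin lens f=21): x=-1141/225 (≈-5.0711) theta=17/135 (≈0.1259)
After 5 (propagate distance d=13): x=-2318/675 (≈-3.4341) theta=17/135 (≈0.1259)
After 6 (thin lens f=-51): x=-2318/675 (≈-3.4341) theta=2017/34425 (≈0.0586)
After 7 (propagate distance d=8): x=-102082/34425 (≈-2.9653) theta=2017/34425 (≈0.0586)
After 8 (thin lens f=23): x=-102082/34425 (≈-2.9653) theta=1833/9775 (≈0.1875)
After 9 (propagate distance d=28 (to screen)): x=1809358/791775 (≈2.2852) theta=1833/9775 (≈0.1875)
|theta_initial|=0.2000 |theta_final|=1833/9775 (≈0.1875) -> not increased

Answer: no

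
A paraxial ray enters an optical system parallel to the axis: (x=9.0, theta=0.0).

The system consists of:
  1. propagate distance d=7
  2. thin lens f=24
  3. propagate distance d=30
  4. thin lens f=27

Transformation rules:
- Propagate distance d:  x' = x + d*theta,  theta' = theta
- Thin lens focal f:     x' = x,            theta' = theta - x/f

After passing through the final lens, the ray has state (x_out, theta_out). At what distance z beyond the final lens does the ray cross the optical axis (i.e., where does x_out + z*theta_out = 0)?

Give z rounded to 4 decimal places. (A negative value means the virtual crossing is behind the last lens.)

Answer: -7.7143

Derivation:
Initial: x=9.0000 theta=0.0000
After 1 (propagate distance d=7): x=9.0000 theta=0.0000
After 2 (thin lens f=24): x=9.0000 theta=-0.3750
After 3 (propagate distance d=30): x=-2.2500 theta=-0.3750
After 4 (thin lens f=27): x=-2.2500 theta=-7/24 (≈-0.2917)
z_focus = -x_out/theta_out = -(-2.2500)/(-7/24) = -54/7 ≈ -7.7143
Rounded to 4 decimal places: z = -7.7143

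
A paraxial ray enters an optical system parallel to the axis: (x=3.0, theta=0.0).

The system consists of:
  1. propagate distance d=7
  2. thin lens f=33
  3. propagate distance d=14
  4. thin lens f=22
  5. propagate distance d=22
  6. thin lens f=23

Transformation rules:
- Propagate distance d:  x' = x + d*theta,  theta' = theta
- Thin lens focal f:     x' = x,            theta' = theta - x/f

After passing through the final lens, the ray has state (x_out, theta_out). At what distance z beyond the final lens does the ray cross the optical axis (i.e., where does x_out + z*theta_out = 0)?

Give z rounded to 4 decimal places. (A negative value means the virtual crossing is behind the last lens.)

Initial: x=3.0000 theta=0.0000
After 1 (propagate distance d=7): x=3.0000 theta=0.0000
After 2 (thin lens f=33): x=3.0000 theta=-1/11 (≈-0.0909)
After 3 (propagate distance d=14): x=19/11 (≈1.7273) theta=-1/11 (≈-0.0909)
After 4 (thin lens f=22): x=19/11 (≈1.7273) theta=-41/242 (≈-0.1694)
After 5 (propagate distance d=22): x=-2.0000 theta=-41/242 (≈-0.1694)
After 6 (thin lens f=23): x=-2.0000 theta=-459/5566 (≈-0.0825)
z_focus = -x_out/theta_out = -(-2.0000)/(-459/5566) = -11132/459 ≈ -24.2527
Rounded to 4 decimal places: z = -24.2527

Answer: -24.2527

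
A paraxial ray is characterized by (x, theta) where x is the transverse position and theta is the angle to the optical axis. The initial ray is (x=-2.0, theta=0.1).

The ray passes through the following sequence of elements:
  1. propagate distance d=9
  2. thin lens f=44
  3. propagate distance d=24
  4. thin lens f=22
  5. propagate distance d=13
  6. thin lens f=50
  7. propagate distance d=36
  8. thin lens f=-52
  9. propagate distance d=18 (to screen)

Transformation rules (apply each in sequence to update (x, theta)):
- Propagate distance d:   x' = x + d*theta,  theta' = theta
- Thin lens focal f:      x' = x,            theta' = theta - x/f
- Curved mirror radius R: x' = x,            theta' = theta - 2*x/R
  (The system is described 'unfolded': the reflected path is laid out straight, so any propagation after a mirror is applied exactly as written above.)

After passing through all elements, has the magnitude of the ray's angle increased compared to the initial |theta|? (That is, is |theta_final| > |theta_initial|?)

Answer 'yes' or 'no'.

Answer: no

Derivation:
Initial: x=-2.0000 theta=0.1000
After 1 (propagate distance d=9): x=-1.1000 theta=0.1000
After 2 (thin lens f=44): x=-1.1000 theta=0.1250
After 3 (propagate distance d=24): x=1.9000 theta=0.1250
After 4 (thin lens f=22): x=1.9000 theta=17/440 (≈0.0386)
After 5 (propagate distance d=13): x=1057/440 (≈2.4023) theta=17/440 (≈0.0386)
After 6 (thin lens f=50): x=1057/440 (≈2.4023) theta=-207/22000 (≈-0.0094)
After 7 (propagate distance d=36): x=22699/11000 (≈2.0635) theta=-207/22000 (≈-0.0094)
After 8 (thin lens f=-52): x=22699/11000 (≈2.0635) theta=17317/572000 (≈0.0303)
After 9 (propagate distance d=18 (to screen)): x=746027/286000 (≈2.6085) theta=17317/572000 (≈0.0303)
|theta_initial|=0.1000 |theta_final|=17317/572000 (≈0.0303) -> not increased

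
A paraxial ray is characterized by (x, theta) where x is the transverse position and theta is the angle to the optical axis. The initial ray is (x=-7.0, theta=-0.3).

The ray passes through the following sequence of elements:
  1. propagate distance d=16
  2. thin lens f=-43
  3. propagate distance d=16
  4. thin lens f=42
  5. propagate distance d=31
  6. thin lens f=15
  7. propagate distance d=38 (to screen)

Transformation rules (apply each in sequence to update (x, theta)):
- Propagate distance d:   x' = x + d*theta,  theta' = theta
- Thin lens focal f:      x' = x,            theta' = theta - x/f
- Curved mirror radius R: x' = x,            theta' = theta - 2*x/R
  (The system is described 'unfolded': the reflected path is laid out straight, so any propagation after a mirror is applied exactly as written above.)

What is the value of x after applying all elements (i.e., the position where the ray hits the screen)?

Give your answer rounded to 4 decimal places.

Initial: x=-7.0000 theta=-0.3000
After 1 (propagate distance d=16): x=-11.8000 theta=-0.3000
After 2 (thin lens f=-43): x=-11.8000 theta=-247/430 (≈-0.5744)
After 3 (propagate distance d=16): x=-4513/215 (≈-20.9907) theta=-247/430 (≈-0.5744)
After 4 (thin lens f=42): x=-4513/215 (≈-20.9907) theta=-337/4515 (≈-0.0746)
After 5 (propagate distance d=31): x=-21044/903 (≈-23.3045) theta=-337/4515 (≈-0.0746)
After 6 (thin lens f=15): x=-21044/903 (≈-23.3045) theta=20033/13545 (≈1.4790)
After 7 (propagate distance d=38 (to screen)): x=445594/13545 (≈32.8973) theta=20033/13545 (≈1.4790)
Rounded to 4 decimal places: x = 32.8973

Answer: 32.8973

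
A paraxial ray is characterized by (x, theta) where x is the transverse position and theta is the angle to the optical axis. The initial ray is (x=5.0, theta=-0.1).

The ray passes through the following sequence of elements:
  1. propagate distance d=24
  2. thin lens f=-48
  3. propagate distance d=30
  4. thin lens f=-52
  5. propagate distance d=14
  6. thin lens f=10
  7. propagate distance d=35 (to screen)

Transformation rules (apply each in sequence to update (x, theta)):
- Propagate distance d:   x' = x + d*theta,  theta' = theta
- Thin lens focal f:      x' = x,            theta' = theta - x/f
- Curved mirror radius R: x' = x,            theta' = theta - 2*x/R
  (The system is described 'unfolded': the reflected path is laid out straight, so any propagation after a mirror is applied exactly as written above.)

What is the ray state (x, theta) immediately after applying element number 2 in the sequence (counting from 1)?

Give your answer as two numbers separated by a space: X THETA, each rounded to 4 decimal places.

Initial: x=5.0000 theta=-0.1000
After 1 (propagate distance d=24): x=2.6000 theta=-0.1000
After 2 (thin lens f=-48): x=2.6000 theta=-11/240 (≈-0.0458)
Rounded to 4 decimal places: x = 2.6000, theta = -0.0458

Answer: 2.6000 -0.0458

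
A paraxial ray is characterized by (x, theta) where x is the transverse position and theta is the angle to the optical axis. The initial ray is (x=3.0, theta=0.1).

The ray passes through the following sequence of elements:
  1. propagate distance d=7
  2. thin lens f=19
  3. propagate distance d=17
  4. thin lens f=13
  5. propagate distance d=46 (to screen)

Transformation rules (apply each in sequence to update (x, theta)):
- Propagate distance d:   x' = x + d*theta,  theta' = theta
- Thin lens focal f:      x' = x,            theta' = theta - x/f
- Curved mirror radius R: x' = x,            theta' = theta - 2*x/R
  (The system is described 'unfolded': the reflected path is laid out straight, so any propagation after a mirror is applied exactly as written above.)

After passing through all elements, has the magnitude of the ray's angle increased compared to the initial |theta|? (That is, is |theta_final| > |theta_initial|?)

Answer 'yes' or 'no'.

Answer: yes

Derivation:
Initial: x=3.0000 theta=0.1000
After 1 (propagate distance d=7): x=3.7000 theta=0.1000
After 2 (thin lens f=19): x=3.7000 theta=-9/95 (≈-0.0947)
After 3 (propagate distance d=17): x=397/190 (≈2.0895) theta=-9/95 (≈-0.0947)
After 4 (thin lens f=13): x=397/190 (≈2.0895) theta=-631/2470 (≈-0.2555)
After 5 (propagate distance d=46 (to screen)): x=-4773/494 (≈-9.6619) theta=-631/2470 (≈-0.2555)
|theta_initial|=0.1000 |theta_final|=631/2470 (≈0.2555) -> increased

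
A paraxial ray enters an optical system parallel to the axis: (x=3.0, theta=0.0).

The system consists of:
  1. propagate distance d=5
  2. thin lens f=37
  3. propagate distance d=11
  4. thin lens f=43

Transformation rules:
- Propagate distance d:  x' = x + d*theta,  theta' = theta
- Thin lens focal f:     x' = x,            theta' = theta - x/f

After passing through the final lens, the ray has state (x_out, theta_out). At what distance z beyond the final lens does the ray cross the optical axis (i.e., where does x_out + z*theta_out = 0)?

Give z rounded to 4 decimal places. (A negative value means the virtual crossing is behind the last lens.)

Answer: 16.2029

Derivation:
Initial: x=3.0000 theta=0.0000
After 1 (propagate distance d=5): x=3.0000 theta=0.0000
After 2 (thin lens f=37): x=3.0000 theta=-3/37 (≈-0.0811)
After 3 (propagate distance d=11): x=78/37 (≈2.1081) theta=-3/37 (≈-0.0811)
After 4 (thin lens f=43): x=78/37 (≈2.1081) theta=-207/1591 (≈-0.1301)
z_focus = -x_out/theta_out = -(78/37)/(-207/1591) = 1118/69 ≈ 16.2029
Rounded to 4 decimal places: z = 16.2029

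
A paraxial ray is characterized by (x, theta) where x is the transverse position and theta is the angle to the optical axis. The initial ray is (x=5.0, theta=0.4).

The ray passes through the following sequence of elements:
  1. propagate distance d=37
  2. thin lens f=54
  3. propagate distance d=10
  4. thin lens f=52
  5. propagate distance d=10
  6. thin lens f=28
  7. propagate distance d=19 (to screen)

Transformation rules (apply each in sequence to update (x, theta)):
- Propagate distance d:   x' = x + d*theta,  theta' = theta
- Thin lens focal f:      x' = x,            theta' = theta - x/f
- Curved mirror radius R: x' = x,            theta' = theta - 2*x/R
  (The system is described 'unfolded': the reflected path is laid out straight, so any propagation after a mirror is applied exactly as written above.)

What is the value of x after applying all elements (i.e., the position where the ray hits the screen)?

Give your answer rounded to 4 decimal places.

Answer: -1.3890

Derivation:
Initial: x=5.0000 theta=0.4000
After 1 (propagate distance d=37): x=19.8000 theta=0.4000
After 2 (thin lens f=54): x=19.8000 theta=1/30 (≈0.0333)
After 3 (propagate distance d=10): x=302/15 (≈20.1333) theta=1/30 (≈0.0333)
After 4 (thin lens f=52): x=302/15 (≈20.1333) theta=-23/65 (≈-0.3538)
After 5 (propagate distance d=10): x=3236/195 (≈16.5949) theta=-23/65 (≈-0.3538)
After 6 (thin lens f=28): x=3236/195 (≈16.5949) theta=-1292/1365 (≈-0.9465)
After 7 (propagate distance d=19 (to screen)): x=-632/455 (≈-1.3890) theta=-1292/1365 (≈-0.9465)
Rounded to 4 decimal places: x = -1.3890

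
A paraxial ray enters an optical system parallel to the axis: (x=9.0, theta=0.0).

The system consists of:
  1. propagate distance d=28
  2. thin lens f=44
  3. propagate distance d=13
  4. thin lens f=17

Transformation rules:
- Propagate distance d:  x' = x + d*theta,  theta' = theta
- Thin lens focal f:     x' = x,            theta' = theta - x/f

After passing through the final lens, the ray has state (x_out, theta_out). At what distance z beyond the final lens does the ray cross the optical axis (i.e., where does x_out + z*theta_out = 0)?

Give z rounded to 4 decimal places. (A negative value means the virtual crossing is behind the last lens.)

Initial: x=9.0000 theta=0.0000
After 1 (propagate distance d=28): x=9.0000 theta=0.0000
After 2 (thin lens f=44): x=9.0000 theta=-9/44 (≈-0.2045)
After 3 (propagate distance d=13): x=279/44 (≈6.3409) theta=-9/44 (≈-0.2045)
After 4 (thin lens f=17): x=279/44 (≈6.3409) theta=-108/187 (≈-0.5775)
z_focus = -x_out/theta_out = -(279/44)/(-108/187) = 527/48 ≈ 10.9792
Rounded to 4 decimal places: z = 10.9792

Answer: 10.9792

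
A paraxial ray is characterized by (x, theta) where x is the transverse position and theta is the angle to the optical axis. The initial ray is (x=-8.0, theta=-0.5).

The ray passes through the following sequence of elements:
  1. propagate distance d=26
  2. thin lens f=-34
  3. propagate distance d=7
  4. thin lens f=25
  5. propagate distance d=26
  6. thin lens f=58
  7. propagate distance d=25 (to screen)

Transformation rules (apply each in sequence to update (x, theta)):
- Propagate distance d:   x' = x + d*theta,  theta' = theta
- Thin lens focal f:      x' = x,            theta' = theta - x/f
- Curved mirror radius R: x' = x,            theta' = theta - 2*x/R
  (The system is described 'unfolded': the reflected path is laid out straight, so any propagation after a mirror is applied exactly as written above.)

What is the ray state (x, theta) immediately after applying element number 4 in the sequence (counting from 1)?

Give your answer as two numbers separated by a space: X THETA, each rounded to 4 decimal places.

Answer: -28.8235 0.0353

Derivation:
Initial: x=-8.0000 theta=-0.5000
After 1 (propagate distance d=26): x=-21.0000 theta=-0.5000
After 2 (thin lens f=-34): x=-21.0000 theta=-19/17 (≈-1.1176)
After 3 (propagate distance d=7): x=-490/17 (≈-28.8235) theta=-19/17 (≈-1.1176)
After 4 (thin lens f=25): x=-490/17 (≈-28.8235) theta=3/85 (≈0.0353)
Rounded to 4 decimal places: x = -28.8235, theta = 0.0353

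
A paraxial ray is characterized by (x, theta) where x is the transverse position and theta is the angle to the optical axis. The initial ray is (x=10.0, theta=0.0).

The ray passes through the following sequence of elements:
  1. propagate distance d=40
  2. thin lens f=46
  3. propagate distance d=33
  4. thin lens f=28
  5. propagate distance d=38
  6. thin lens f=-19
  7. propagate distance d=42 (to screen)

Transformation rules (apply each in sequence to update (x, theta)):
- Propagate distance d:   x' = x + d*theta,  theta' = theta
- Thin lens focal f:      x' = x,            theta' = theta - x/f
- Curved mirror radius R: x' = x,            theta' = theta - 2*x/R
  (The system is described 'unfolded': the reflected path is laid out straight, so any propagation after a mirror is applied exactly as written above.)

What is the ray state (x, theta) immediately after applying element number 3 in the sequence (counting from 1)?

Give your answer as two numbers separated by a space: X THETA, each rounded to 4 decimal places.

Initial: x=10.0000 theta=0.0000
After 1 (propagate distance d=40): x=10.0000 theta=0.0000
After 2 (thin lens f=46): x=10.0000 theta=-5/23 (≈-0.2174)
After 3 (propagate distance d=33): x=65/23 (≈2.8261) theta=-5/23 (≈-0.2174)
Rounded to 4 decimal places: x = 2.8261, theta = -0.2174

Answer: 2.8261 -0.2174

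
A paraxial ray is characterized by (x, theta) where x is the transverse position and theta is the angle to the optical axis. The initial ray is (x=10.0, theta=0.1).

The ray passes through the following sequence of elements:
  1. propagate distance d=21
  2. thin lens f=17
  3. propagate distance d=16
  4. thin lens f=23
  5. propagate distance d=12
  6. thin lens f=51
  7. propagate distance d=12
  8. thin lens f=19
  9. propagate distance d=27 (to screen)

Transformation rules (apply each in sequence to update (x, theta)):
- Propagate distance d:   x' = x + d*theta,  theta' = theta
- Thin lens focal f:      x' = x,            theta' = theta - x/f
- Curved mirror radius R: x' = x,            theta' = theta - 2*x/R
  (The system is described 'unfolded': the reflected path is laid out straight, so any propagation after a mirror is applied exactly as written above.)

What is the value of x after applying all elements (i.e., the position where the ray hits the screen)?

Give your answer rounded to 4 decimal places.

Answer: -10.3237

Derivation:
Initial: x=10.0000 theta=0.1000
After 1 (propagate distance d=21): x=12.1000 theta=0.1000
After 2 (thin lens f=17): x=12.1000 theta=-52/85 (≈-0.6118)
After 3 (propagate distance d=16): x=393/170 (≈2.3118) theta=-52/85 (≈-0.6118)
After 4 (thin lens f=23): x=393/170 (≈2.3118) theta=-557/782 (≈-0.7123)
After 5 (propagate distance d=12): x=-24381/3910 (≈-6.2355) theta=-557/782 (≈-0.7123)
After 6 (thin lens f=51): x=-24381/3910 (≈-6.2355) theta=-19609/33235 (≈-0.5900)
After 7 (propagate distance d=12): x=-885093/66470 (≈-13.3157) theta=-19609/33235 (≈-0.5900)
After 8 (thin lens f=19): x=-885093/66470 (≈-13.3157) theta=139951/1262930 (≈0.1108)
After 9 (propagate distance d=27 (to screen)): x=-1303809/126293 (≈-10.3237) theta=139951/1262930 (≈0.1108)
Rounded to 4 decimal places: x = -10.3237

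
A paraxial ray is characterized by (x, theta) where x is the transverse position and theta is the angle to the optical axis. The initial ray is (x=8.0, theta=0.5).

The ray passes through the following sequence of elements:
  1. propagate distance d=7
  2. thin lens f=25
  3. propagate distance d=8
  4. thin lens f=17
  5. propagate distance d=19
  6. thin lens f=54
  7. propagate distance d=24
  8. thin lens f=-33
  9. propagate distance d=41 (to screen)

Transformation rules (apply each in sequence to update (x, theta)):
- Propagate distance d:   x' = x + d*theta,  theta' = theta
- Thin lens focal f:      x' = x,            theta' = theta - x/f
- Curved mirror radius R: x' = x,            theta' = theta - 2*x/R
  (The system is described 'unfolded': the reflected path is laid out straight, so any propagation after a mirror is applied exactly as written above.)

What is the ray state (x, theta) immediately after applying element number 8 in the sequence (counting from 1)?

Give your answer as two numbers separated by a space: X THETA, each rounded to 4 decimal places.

Initial: x=8.0000 theta=0.5000
After 1 (propagate distance d=7): x=11.5000 theta=0.5000
After 2 (thin lens f=25): x=11.5000 theta=0.0400
After 3 (propagate distance d=8): x=11.8200 theta=0.0400
After 4 (thin lens f=17): x=11.8200 theta=-557/850 (≈-0.6553)
After 5 (propagate distance d=19): x=-268/425 (≈-0.6306) theta=-557/850 (≈-0.6553)
After 6 (thin lens f=54): x=-268/425 (≈-0.6306) theta=-14771/22950 (≈-0.6436)
After 7 (propagate distance d=24): x=-61496/3825 (≈-16.0774) theta=-14771/22950 (≈-0.6436)
After 8 (thin lens f=-33): x=-61496/3825 (≈-16.0774) theta=-285473/252450 (≈-1.1308)
Rounded to 4 decimal places: x = -16.0774, theta = -1.1308

Answer: -16.0774 -1.1308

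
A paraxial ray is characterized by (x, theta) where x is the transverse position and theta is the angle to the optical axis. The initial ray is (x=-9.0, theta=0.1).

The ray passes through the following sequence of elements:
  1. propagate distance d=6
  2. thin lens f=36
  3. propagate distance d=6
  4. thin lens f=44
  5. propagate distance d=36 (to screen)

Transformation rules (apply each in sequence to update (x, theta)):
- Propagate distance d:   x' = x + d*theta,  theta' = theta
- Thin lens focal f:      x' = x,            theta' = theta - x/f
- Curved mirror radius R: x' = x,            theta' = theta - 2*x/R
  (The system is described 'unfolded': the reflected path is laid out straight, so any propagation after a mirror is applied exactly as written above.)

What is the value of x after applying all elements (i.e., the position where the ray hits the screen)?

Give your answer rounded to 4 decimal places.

Initial: x=-9.0000 theta=0.1000
After 1 (propagate distance d=6): x=-8.4000 theta=0.1000
After 2 (thin lens f=36): x=-8.4000 theta=1/3 (≈0.3333)
After 3 (propagate distance d=6): x=-6.4000 theta=1/3 (≈0.3333)
After 4 (thin lens f=44): x=-6.4000 theta=79/165 (≈0.4788)
After 5 (propagate distance d=36 (to screen)): x=596/55 (≈10.8364) theta=79/165 (≈0.4788)
Rounded to 4 decimal places: x = 10.8364

Answer: 10.8364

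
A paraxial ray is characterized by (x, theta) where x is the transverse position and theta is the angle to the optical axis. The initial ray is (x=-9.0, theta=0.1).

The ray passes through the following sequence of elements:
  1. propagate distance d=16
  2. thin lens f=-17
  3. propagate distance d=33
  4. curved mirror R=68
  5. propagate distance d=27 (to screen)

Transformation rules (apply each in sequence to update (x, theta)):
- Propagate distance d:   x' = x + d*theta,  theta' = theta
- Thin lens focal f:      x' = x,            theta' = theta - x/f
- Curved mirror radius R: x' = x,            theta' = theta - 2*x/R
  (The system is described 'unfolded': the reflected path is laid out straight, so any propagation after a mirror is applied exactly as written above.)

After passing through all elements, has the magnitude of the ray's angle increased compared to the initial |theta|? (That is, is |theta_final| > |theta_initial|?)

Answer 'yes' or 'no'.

Initial: x=-9.0000 theta=0.1000
After 1 (propagate distance d=16): x=-7.4000 theta=0.1000
After 2 (thin lens f=-17): x=-7.4000 theta=-57/170 (≈-0.3353)
After 3 (propagate distance d=33): x=-3139/170 (≈-18.4647) theta=-57/170 (≈-0.3353)
After 4 (curved mirror R=68): x=-3139/170 (≈-18.4647) theta=1201/5780 (≈0.2078)
After 5 (propagate distance d=27 (to screen)): x=-74299/5780 (≈-12.8545) theta=1201/5780 (≈0.2078)
|theta_initial|=0.1000 |theta_final|=1201/5780 (≈0.2078) -> increased

Answer: yes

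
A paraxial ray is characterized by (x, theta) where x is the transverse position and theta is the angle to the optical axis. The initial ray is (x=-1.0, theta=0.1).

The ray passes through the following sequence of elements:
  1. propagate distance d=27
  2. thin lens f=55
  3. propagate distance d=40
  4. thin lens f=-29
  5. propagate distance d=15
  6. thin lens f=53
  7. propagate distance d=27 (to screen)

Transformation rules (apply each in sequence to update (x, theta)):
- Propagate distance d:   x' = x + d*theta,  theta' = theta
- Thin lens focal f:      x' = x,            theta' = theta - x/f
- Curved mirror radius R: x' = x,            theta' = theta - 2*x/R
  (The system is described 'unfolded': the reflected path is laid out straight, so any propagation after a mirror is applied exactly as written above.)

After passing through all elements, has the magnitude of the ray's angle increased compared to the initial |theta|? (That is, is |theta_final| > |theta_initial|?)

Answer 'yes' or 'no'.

Answer: no

Derivation:
Initial: x=-1.0000 theta=0.1000
After 1 (propagate distance d=27): x=1.7000 theta=0.1000
After 2 (thin lens f=55): x=1.7000 theta=19/275 (≈0.0691)
After 3 (propagate distance d=40): x=491/110 (≈4.4636) theta=19/275 (≈0.0691)
After 4 (thin lens f=-29): x=491/110 (≈4.4636) theta=3557/15950 (≈0.2230)
After 5 (propagate distance d=15): x=2491/319 (≈7.8088) theta=3557/15950 (≈0.2230)
After 6 (thin lens f=53): x=2491/319 (≈7.8088) theta=1207/15950 (≈0.0757)
After 7 (propagate distance d=27 (to screen)): x=157139/15950 (≈9.8520) theta=1207/15950 (≈0.0757)
|theta_initial|=0.1000 |theta_final|=1207/15950 (≈0.0757) -> not increased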